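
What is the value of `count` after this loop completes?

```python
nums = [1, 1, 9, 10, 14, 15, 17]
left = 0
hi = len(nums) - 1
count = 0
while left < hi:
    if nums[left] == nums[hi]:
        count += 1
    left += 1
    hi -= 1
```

Count matching pairs from ends
`count` takes the values: 0

Answer: 0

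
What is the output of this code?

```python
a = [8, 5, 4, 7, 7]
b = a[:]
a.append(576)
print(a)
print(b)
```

Key concept: slice [:] creates copy.
Step by step:
`a = [8, 5, 4, 7, 7]` → a = [8, 5, 4, 7, 7]
`b = a[:]` → b = [8, 5, 4, 7, 7]
`a.append(576)` → a = [8, 5, 4, 7, 7, 576]
`print(a)` → prints [8, 5, 4, 7, 7, 576]
`print(b)` → prints [8, 5, 4, 7, 7]

Answer:
[8, 5, 4, 7, 7, 576]
[8, 5, 4, 7, 7]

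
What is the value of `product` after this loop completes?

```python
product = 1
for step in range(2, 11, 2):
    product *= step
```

Product of even numbers 2 to 10
`product` takes the values: 1 → 2 → 8 → 48 → 384 → 3840

Answer: 3840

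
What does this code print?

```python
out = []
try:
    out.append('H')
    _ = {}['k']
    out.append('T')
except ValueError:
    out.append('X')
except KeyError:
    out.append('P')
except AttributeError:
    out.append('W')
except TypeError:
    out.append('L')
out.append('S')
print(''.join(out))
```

Execution trace: 'H' (try body) → 'P' (except KeyError) → 'S' (after the try/except). Output: HPS

Answer: HPS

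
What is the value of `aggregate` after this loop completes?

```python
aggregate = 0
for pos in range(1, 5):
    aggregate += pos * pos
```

Sum of squares 1² to 4² = 30
`aggregate` takes the values: 0 → 1 → 5 → 14 → 30

Answer: 30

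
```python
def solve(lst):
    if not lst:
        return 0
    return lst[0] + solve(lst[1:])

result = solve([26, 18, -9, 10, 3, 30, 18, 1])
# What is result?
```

26 + 18 + (-9) + 10 + 3 + 30 + 18 + 1 + 0 = 97

Answer: 97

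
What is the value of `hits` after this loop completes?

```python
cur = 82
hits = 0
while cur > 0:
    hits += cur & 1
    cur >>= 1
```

Count set bits in 82 (binary: 0b1010010)
`hits` takes the values: 0 → 1 → 2 → 3

Answer: 3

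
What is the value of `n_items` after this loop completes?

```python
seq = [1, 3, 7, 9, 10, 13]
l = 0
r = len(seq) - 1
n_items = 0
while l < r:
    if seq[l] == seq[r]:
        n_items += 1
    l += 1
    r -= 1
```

Count matching pairs from ends
`n_items` takes the values: 0

Answer: 0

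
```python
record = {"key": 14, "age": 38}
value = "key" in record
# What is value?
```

Trace:
`record = {"key": 14, "age": 38}` → record = {'key': 14, 'age': 38}
`value = "key" in record` → value = True
So value = True

Answer: True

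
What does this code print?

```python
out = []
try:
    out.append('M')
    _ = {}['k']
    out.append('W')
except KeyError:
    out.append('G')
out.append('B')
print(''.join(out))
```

Execution trace: 'M' (try body) → 'G' (except KeyError) → 'B' (after the try/except). Output: MGB

Answer: MGB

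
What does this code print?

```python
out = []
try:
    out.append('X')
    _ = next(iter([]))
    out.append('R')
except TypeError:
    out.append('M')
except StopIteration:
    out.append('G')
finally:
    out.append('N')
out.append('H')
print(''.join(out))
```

Execution trace: 'X' (try body) → 'G' (except StopIteration) → 'N' (finally) → 'H' (after the try/except). Output: XGNH

Answer: XGNH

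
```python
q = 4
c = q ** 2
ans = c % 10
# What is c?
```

Trace:
`q = 4` → q = 4
`c = q ** 2` → c = 16
`ans = c % 10` → ans = 6
So c = 16

Answer: 16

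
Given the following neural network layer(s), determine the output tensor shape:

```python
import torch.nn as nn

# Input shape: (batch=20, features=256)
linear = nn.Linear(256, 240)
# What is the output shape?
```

Input: (20, 256) -> Output: (20, 240)

Answer: (20, 240)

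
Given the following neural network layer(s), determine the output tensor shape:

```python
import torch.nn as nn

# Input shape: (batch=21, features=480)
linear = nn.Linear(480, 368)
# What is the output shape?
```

Input: (21, 480) -> Output: (21, 368)

Answer: (21, 368)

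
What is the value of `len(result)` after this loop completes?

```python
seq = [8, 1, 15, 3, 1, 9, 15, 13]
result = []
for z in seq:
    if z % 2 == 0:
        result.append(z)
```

Count even numbers in [8, 1, 15, 3, 1, 9, 15, 13]
`result` takes the values: [] → [8]
So `len(result)` = 1

Answer: 1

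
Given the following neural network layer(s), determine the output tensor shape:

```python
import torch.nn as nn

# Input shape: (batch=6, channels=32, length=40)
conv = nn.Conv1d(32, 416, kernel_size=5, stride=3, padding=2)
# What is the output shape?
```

Input: (6, 32, 40) -> Output: (6, 416, 14)

Answer: (6, 416, 14)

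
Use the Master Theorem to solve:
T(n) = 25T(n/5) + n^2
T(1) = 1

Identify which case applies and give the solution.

a=25, b=5, f(n)=n^2. log_5(25) = 2. Since c=2 = 2, Case 2 applies: T(n) = Θ(n^log_b(a) · log n) = O(n^2 log n).

Answer: O(n^2 log n) - Case 2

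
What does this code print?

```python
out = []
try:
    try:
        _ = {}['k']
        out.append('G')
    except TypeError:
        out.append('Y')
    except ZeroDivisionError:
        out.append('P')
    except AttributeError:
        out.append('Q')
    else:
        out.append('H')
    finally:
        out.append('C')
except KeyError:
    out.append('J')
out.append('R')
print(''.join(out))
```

Execution trace: 'C' (finally) → 'J' (outer except KeyError) → 'R' (after the try/except). Output: CJR

Answer: CJR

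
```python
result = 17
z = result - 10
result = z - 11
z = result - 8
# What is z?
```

Trace:
`result = 17` → result = 17
`z = result - 10` → z = 7
`result = z - 11` → result = -4
`z = result - 8` → z = -12
So z = -12

Answer: -12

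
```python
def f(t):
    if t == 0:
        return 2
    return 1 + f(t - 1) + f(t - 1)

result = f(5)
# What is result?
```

f(t) = 1 + 2·f(t-1), f(0)=2. Closed form: (2+1)·2^5 - 1 = 95.

Answer: 95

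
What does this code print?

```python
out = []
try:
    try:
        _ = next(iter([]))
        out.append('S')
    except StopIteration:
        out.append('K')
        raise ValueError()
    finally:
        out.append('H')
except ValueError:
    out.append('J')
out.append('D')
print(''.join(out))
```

Execution trace: 'K' (inner except StopIteration) → 'H' (inner finally) → 'J' (outer except ValueError) → 'D' (after the try/except). Output: KHJD

Answer: KHJD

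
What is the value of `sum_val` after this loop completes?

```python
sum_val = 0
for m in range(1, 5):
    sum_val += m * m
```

Sum of squares 1² to 4² = 30
`sum_val` takes the values: 0 → 1 → 5 → 14 → 30

Answer: 30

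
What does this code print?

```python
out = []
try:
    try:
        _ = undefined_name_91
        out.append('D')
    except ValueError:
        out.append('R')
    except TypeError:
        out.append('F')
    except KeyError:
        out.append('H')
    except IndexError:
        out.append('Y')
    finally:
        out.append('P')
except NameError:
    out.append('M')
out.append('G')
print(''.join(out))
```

Execution trace: 'P' (finally) → 'M' (outer except NameError) → 'G' (after the try/except). Output: PMG

Answer: PMG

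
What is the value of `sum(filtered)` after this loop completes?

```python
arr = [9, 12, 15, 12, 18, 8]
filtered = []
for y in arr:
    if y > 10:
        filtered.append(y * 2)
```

Sum of doubled values > 10
`filtered` takes the values: [] → [24] → [24, 30] → [24, 30, 24] → [24, 30, 24, 36]
So `sum(filtered)` = 114

Answer: 114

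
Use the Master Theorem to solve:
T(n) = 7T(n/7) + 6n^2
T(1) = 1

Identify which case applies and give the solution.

a=7, b=7, f(n)=6n^2. log_7(7) = 1. Since c=2 > 1 and the regularity condition holds (7(n/7)^2 = (7/7^2)n^2 with 7/7^2 < 1), Case 3 applies: T(n) = Θ(f(n)) = O(n^2).

Answer: O(n^2) - Case 3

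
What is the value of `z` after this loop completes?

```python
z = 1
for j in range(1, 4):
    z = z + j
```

Start at 1, add 1 through 3
`z` takes the values: 1 → 2 → 4 → 7

Answer: 7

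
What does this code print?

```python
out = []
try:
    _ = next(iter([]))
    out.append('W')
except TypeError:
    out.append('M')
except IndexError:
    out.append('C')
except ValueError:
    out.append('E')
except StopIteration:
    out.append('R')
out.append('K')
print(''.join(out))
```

Execution trace: 'R' (except StopIteration) → 'K' (after the try/except). Output: RK

Answer: RK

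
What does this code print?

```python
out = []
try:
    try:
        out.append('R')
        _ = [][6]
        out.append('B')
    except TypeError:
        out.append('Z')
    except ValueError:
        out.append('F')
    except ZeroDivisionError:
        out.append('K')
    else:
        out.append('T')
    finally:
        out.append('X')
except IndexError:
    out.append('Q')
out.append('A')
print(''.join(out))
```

Execution trace: 'R' (try body) → 'X' (finally) → 'Q' (outer except IndexError) → 'A' (after the try/except). Output: RXQA

Answer: RXQA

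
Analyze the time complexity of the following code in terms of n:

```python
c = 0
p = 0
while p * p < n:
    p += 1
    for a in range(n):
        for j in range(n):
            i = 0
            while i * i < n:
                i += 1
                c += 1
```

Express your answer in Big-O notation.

Each loop level contributes: √n × n × n × √n. Multiplying the contributions gives O(n^3).

Answer: O(n^3)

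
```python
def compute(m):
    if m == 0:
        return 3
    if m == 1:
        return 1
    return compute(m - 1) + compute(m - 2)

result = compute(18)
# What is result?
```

Build up from base cases: compute(0)=3, compute(1)=1, compute(2)=4, compute(3)=5, compute(4)=9, compute(5)=14, compute(6)=23, ..., compute(18)=7375

Answer: 7375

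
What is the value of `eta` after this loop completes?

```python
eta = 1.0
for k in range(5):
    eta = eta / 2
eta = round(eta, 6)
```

Halving LR 5 times: 1 / 2^5
`eta` takes the values: 1.0 → 0.5 → 0.25 → 0.125 → 0.0625 → 0.03125

Answer: 0.03125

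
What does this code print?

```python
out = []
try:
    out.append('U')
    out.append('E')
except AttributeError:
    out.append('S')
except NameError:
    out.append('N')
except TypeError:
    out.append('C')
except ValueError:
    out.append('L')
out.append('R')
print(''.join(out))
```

Execution trace: 'U' (try body) → 'E' (try body, no exception) → 'R' (after the try/except). Output: UER

Answer: UER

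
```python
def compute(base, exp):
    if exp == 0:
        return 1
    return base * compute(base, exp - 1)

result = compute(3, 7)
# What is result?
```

compute(3, 7) = 3 * 3 * 3 * 3 * 3 * 3 * 3 = 2187

Answer: 2187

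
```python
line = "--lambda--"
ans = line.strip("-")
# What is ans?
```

Trace:
`line = "--lambda--"` → line = '--lambda--'
`ans = line.strip("-")` → ans = 'lambda'
So ans = 'lambda'

Answer: 'lambda'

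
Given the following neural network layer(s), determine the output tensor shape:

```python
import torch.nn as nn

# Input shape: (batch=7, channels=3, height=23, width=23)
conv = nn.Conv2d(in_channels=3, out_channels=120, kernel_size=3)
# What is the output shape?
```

Input: (7, 3, 23, 23) -> Output: (7, 120, 21, 21)

Answer: (7, 120, 21, 21)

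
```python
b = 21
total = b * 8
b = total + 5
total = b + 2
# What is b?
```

Trace:
`b = 21` → b = 21
`total = b * 8` → total = 168
`b = total + 5` → b = 173
`total = b + 2` → total = 175
So b = 173

Answer: 173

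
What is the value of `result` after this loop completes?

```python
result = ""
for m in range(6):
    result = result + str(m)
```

Concatenate digits 0 to 5
`result` takes the values: "" → "0" → "01" → "012" → "0123" → "01234" → "012345"

Answer: "012345"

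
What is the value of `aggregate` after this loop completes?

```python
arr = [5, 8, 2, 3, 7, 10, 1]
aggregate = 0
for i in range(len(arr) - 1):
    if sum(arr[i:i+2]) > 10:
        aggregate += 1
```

Count windows with sum > 10
`aggregate` takes the values: 0 → 1 → 2 → 3

Answer: 3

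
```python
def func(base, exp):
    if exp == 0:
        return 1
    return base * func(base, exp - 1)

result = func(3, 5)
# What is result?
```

func(3, 5) = 3 * 3 * 3 * 3 * 3 = 243

Answer: 243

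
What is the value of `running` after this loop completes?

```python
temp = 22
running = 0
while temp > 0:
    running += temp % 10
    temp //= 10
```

Sum digits of 22
`running` takes the values: 0 → 2 → 4

Answer: 4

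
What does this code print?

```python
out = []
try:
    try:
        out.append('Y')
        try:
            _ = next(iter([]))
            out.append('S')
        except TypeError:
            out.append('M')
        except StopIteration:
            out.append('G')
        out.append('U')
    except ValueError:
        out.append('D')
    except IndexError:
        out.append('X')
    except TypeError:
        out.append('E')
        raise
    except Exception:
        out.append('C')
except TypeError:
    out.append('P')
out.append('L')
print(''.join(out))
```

Execution trace: 'Y' (try body) → 'G' (inner except StopIteration) → 'U' (try body, no exception) → 'L' (after the try/except). Output: YGUL

Answer: YGUL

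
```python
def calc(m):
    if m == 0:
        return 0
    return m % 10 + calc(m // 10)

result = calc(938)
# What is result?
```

Sum of digits of 938: 8 + 3 + 9 = 20

Answer: 20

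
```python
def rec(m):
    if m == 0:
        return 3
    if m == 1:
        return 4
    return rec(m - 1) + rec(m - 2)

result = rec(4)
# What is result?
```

Build up from base cases: rec(0)=3, rec(1)=4, rec(2)=7, rec(3)=11, rec(4)=18

Answer: 18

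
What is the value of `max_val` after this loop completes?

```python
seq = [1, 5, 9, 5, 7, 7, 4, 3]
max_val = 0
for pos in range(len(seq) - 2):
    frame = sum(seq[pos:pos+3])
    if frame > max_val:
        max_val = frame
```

Max sum of 3-element window in [1, 5, 9, 5, 7, 7, 4, 3]
`max_val` takes the values: 0 → 15 → 19 → 21

Answer: 21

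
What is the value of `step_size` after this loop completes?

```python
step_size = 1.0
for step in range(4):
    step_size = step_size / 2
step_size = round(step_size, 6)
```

Halving LR 4 times: 1 / 2^4
`step_size` takes the values: 1.0 → 0.5 → 0.25 → 0.125 → 0.0625

Answer: 0.0625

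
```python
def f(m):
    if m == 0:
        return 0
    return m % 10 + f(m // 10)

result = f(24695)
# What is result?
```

Sum of digits of 24695: 5 + 9 + 6 + 4 + 2 = 26

Answer: 26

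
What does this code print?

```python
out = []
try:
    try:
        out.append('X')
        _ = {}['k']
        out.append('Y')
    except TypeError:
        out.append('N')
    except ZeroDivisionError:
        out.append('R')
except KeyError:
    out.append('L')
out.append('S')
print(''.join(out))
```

Execution trace: 'X' (try body) → 'L' (outer except KeyError) → 'S' (after the try/except). Output: XLS

Answer: XLS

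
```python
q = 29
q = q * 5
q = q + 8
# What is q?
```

Trace:
`q = 29` → q = 29
`q = q * 5` → q = 145
`q = q + 8` → q = 153
So q = 153

Answer: 153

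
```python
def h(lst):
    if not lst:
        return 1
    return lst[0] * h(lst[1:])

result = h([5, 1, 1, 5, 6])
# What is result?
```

Product over [5, 1, 1, 5, 6] = 5 * 1 * 1 * 5 * 6 = 150

Answer: 150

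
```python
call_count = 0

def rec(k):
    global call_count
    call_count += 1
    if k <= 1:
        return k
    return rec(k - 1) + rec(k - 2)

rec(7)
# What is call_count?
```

Calls(k) = 1 + Calls(k-1) + Calls(k-2); Calls(0)=Calls(1)=1. For k=7 this gives 41.

Answer: 41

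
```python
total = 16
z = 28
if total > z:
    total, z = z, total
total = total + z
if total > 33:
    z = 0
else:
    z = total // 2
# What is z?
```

Trace:
`total = 16` → total = 16
`z = 28` → z = 28
`if total > z: ...` → total > z is False → no variable changes
`total = total + z` → total = 44
`if total > 33: ...` → total > 33 is True → z = 0
So z = 0

Answer: 0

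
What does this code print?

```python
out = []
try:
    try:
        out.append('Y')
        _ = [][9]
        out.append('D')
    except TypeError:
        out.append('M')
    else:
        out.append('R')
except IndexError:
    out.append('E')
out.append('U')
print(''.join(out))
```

Execution trace: 'Y' (inner try body) → 'E' (outer except IndexError) → 'U' (after the try/except). Output: YEU

Answer: YEU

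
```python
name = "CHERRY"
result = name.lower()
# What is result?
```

Trace:
`name = "CHERRY"` → name = 'CHERRY'
`result = name.lower()` → result = 'cherry'
So result = 'cherry'

Answer: 'cherry'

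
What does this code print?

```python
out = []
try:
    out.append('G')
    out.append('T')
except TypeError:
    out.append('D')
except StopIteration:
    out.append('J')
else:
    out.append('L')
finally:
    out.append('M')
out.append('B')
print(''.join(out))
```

Execution trace: 'G' (try body) → 'T' (try body, no exception) → 'L' (else) → 'M' (finally) → 'B' (after the try/except). Output: GTLMB

Answer: GTLMB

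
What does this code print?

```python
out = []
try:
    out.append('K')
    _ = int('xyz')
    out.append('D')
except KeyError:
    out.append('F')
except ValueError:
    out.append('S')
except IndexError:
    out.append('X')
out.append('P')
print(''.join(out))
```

Execution trace: 'K' (try body) → 'S' (except ValueError) → 'P' (after the try/except). Output: KSP

Answer: KSP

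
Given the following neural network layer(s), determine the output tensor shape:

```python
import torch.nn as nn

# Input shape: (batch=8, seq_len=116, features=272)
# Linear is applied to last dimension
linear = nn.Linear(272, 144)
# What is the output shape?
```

Input: (8, 116, 272) -> Output: (8, 116, 144)

Answer: (8, 116, 144)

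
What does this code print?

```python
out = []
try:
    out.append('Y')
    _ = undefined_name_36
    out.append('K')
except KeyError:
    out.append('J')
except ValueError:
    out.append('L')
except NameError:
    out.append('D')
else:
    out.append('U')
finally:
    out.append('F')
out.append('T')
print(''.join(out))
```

Execution trace: 'Y' (try body) → 'D' (except NameError) → 'F' (finally) → 'T' (after the try/except). Output: YDFT

Answer: YDFT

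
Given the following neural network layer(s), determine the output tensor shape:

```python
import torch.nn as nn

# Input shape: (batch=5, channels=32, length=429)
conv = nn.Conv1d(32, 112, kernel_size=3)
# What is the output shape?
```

Input: (5, 32, 429) -> Output: (5, 112, 427)

Answer: (5, 112, 427)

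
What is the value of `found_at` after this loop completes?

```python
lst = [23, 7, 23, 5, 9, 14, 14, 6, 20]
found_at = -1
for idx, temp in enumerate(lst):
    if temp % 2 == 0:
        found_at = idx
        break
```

First even number index in [23, 7, 23, 5, 9, 14, 14, 6, 20]
`found_at` takes the values: -1 → 5

Answer: 5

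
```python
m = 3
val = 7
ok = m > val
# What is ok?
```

Trace:
`m = 3` → m = 3
`val = 7` → val = 7
`ok = m > val` → ok = False
So ok = False

Answer: False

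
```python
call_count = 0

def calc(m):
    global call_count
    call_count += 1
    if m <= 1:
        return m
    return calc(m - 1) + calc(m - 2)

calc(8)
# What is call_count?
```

Calls(m) = 1 + Calls(m-1) + Calls(m-2); Calls(0)=Calls(1)=1. For m=8 this gives 67.

Answer: 67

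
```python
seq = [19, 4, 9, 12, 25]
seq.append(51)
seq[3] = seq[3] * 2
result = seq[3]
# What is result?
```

Trace:
`seq = [19, 4, 9, 12, 25]` → seq = [19, 4, 9, 12, 25]
`seq.append(51)` → seq = [19, 4, 9, 12, 25, 51]
`seq[3] = seq[3] * 2` → seq = [19, 4, 9, 24, 25, 51]
`result = seq[3]` → result = 24
So result = 24

Answer: 24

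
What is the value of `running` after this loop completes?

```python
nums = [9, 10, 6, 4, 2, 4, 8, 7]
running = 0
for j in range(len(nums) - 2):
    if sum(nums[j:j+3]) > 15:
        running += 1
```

Count windows with sum > 15
`running` takes the values: 0 → 1 → 2 → 3

Answer: 3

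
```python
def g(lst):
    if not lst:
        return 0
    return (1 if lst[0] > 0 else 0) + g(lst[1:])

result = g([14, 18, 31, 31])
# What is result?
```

Count of positive elements in [14, 18, 31, 31] = 4

Answer: 4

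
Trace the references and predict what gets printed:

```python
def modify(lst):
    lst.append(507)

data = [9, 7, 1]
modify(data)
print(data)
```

Key concept: function modifies passed list.
Step by step:
`data = [9, 7, 1]` → data = [9, 7, 1]
`modify(data)` → data = [9, 7, 1, 507]
`print(data)` → prints [9, 7, 1, 507]

Answer: [9, 7, 1, 507]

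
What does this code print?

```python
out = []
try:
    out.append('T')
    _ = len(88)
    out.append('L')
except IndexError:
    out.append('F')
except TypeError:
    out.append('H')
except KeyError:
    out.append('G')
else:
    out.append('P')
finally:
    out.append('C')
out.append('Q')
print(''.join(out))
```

Execution trace: 'T' (try body) → 'H' (except TypeError) → 'C' (finally) → 'Q' (after the try/except). Output: THCQ

Answer: THCQ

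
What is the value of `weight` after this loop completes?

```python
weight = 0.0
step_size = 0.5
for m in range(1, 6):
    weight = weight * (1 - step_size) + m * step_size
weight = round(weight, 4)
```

Moving average with lr=0.5
`weight` takes the values: 0.0 → 0.5 → 1.25 → 2.125 → 3.0625 → 4.03125 → 4.0312

Answer: 4.0312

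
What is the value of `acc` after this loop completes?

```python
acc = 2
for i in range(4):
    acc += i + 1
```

Start at 2, add 1 to 4 = 12
`acc` takes the values: 2 → 3 → 5 → 8 → 12

Answer: 12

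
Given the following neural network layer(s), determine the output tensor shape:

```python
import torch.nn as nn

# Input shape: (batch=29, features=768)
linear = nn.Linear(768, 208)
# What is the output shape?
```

Input: (29, 768) -> Output: (29, 208)

Answer: (29, 208)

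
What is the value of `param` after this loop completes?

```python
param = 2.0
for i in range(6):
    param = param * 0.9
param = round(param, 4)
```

Exponential decay: 2.0 * 0.9^6
`param` takes the values: 2.0 → 1.8 → 1.62 → 1.458 → 1.3122 → 1.18098 → 1.062882 → 1.0629

Answer: 1.0629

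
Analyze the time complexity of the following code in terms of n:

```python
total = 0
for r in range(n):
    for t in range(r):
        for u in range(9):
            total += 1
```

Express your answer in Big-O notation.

Each loop level contributes: n × n × 1. Multiplying the contributions gives O(n^2).

Answer: O(n^2)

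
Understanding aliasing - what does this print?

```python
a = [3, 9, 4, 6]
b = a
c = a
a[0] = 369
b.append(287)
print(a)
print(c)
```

Key concept: multiple aliases.
Step by step:
`a = [3, 9, 4, 6]` → a = [3, 9, 4, 6]
`b = a` → b = [3, 9, 4, 6] (same object as a)
`c = a` → c = [3, 9, 4, 6] (same object as a, b)
`a[0] = 369` → a = [369, 9, 4, 6] (same object as b, c); b = [369, 9, 4, 6] (same object as a, c); c = [369, 9, 4, 6] (same object as a, b)
`b.append(287)` → a = [369, 9, 4, 6, 287] (same object as b, c); b = [369, 9, 4, 6, 287] (same object as a, c); c = [369, 9, 4, 6, 287] (same object as a, b)
`print(a)` → prints [369, 9, 4, 6, 287]
`print(c)` → prints [369, 9, 4, 6, 287]

Answer:
[369, 9, 4, 6, 287]
[369, 9, 4, 6, 287]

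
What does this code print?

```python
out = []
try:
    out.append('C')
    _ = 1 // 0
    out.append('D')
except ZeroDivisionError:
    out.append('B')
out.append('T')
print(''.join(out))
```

Execution trace: 'C' (try body) → 'B' (except ZeroDivisionError) → 'T' (after the try/except). Output: CBT

Answer: CBT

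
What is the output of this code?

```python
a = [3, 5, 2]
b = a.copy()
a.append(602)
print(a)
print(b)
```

Key concept: list.copy() creates independent copy.
Step by step:
`a = [3, 5, 2]` → a = [3, 5, 2]
`b = a.copy()` → b = [3, 5, 2]
`a.append(602)` → a = [3, 5, 2, 602]
`print(a)` → prints [3, 5, 2, 602]
`print(b)` → prints [3, 5, 2]

Answer:
[3, 5, 2, 602]
[3, 5, 2]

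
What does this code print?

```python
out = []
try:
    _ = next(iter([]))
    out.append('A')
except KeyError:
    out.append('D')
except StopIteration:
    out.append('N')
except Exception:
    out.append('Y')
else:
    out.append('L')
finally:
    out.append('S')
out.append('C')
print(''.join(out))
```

Execution trace: 'N' (except StopIteration) → 'S' (finally) → 'C' (after the try/except). Output: NSC

Answer: NSC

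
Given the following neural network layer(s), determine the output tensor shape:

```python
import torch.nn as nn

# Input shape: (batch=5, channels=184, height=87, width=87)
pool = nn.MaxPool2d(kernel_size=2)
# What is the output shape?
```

Input: (5, 184, 87, 87) -> Output: (5, 184, 43, 43)

Answer: (5, 184, 43, 43)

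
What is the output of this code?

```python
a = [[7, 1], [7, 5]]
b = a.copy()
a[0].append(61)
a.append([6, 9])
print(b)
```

Key concept: shallow copy with nested lists.
Step by step:
`a = [[7, 1], [7, 5]]` → a = [[7, 1], [7, 5]]
`b = a.copy()` → b = [[7, 1], [7, 5]]
`a[0].append(61)` → a = [[7, 1, 61], [7, 5]]; b = [[7, 1, 61], [7, 5]]
`a.append([6, 9])` → a = [[7, 1, 61], [7, 5], [6, 9]]
`print(b)` → prints [[7, 1, 61], [7, 5]]

Answer: [[7, 1, 61], [7, 5]]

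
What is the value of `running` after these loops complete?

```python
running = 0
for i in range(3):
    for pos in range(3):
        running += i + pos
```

Sum of all i+pos for i,pos in 3x3
`running` takes the values: 0 → 1 → 3 → 4 → 6 → 9 → 11 → 14 → 18

Answer: 18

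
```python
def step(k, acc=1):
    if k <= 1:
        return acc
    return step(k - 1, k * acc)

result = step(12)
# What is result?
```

Accumulator trace (n, acc): (12, 1) -> (11, 12) -> (10, 132) -> (9, 1320) -> (8, 11880) -> (7, 95040) -> (6, 665280) -> (5, 3991680) -> (4, 19958400) -> (3, 79833600) -> (2, 239500800) -> (1, 479001600) -> return 479001600

Answer: 479001600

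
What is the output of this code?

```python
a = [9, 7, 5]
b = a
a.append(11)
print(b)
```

Key concept: basic list aliasing.
Step by step:
`a = [9, 7, 5]` → a = [9, 7, 5]
`b = a` → b = [9, 7, 5] (same object as a)
`a.append(11)` → a = [9, 7, 5, 11] (same object as b); b = [9, 7, 5, 11] (same object as a)
`print(b)` → prints [9, 7, 5, 11]

Answer: [9, 7, 5, 11]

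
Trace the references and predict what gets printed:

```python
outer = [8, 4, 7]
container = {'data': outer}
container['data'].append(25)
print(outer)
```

Key concept: dict holds reference to list.
Step by step:
`outer = [8, 4, 7]` → outer = [8, 4, 7]
`container = {'data': outer}` → container = {'data': [8, 4, 7]}
`container['data'].append(25)` → outer = [8, 4, 7, 25]; container = {'data': [8, 4, 7, 25]}
`print(outer)` → prints [8, 4, 7, 25]

Answer: [8, 4, 7, 25]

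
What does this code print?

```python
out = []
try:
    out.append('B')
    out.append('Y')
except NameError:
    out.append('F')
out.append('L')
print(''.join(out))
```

Execution trace: 'B' (try body) → 'Y' (try body, no exception) → 'L' (after the try/except). Output: BYL

Answer: BYL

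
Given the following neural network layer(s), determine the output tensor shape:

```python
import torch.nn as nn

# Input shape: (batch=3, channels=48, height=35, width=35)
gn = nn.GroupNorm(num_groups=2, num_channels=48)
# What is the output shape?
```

Input: (3, 48, 35, 35) -> Output: (3, 48, 35, 35)

Answer: (3, 48, 35, 35)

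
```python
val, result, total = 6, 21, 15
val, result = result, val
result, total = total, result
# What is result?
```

Trace:
`val, result, total = 6, 21, 15` → val = 6; result = 21; total = 15
`val, result = result, val` → val = 21; result = 6
`result, total = total, result` → result = 15; total = 6
So result = 15

Answer: 15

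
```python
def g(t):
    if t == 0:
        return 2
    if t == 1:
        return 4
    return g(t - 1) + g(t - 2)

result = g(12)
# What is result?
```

Build up from base cases: g(0)=2, g(1)=4, g(2)=6, g(3)=10, g(4)=16, g(5)=26, g(6)=42, ..., g(12)=754

Answer: 754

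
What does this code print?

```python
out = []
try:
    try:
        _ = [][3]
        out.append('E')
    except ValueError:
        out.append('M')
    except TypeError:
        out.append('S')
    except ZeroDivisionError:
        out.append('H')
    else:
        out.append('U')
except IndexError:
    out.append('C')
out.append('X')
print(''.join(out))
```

Execution trace: 'C' (outer except IndexError) → 'X' (after the try/except). Output: CX

Answer: CX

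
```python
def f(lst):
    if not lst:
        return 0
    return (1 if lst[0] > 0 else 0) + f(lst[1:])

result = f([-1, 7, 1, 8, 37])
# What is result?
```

Count of positive elements in [-1, 7, 1, 8, 37] = 4

Answer: 4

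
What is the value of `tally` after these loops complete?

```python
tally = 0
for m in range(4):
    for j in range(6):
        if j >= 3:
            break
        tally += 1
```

Inner breaks at 3, outer runs 4 times
`tally` takes the values: 0 → 1 → 2 → 3 → 4 → 5 → 6 → 7 → 8 → 9 → 10 → 11 → 12

Answer: 12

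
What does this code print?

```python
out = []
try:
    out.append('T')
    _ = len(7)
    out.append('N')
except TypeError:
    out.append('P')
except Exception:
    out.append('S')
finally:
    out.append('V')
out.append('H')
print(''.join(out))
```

Execution trace: 'T' (try body) → 'P' (except TypeError) → 'V' (finally) → 'H' (after the try/except). Output: TPVH

Answer: TPVH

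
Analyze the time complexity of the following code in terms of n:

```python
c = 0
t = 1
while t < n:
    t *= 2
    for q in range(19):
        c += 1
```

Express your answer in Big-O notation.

Each loop level contributes: log n × 1. Multiplying the contributions gives O(log n).

Answer: O(log n)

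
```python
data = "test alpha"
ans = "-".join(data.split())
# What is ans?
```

Trace:
`data = "test alpha"` → data = 'test alpha'
`ans = "-".join(data.split())` → ans = 'test-alpha'
So ans = 'test-alpha'

Answer: 'test-alpha'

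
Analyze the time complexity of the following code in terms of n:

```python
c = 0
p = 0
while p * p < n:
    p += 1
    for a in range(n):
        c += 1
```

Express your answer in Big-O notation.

Each loop level contributes: √n × n. Multiplying the contributions gives O(n√n).

Answer: O(n√n)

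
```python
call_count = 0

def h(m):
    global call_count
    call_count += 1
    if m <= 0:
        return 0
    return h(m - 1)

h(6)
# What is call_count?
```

Linear recursion stepping by 1: 7 calls from m=6 down to ≤0.

Answer: 7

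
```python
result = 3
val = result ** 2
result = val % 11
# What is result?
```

Trace:
`result = 3` → result = 3
`val = result ** 2` → val = 9
`result = val % 11` → result = 9
So result = 9

Answer: 9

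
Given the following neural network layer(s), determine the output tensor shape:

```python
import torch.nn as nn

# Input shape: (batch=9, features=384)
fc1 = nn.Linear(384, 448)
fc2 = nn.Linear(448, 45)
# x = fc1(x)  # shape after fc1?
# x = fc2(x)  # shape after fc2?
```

Input: (9, 384) -> after fc1: (9, 448) -> Output: (9, 45)

Answer: (9, 45)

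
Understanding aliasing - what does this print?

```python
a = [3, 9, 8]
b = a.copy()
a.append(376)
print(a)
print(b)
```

Key concept: list.copy() creates independent copy.
Step by step:
`a = [3, 9, 8]` → a = [3, 9, 8]
`b = a.copy()` → b = [3, 9, 8]
`a.append(376)` → a = [3, 9, 8, 376]
`print(a)` → prints [3, 9, 8, 376]
`print(b)` → prints [3, 9, 8]

Answer:
[3, 9, 8, 376]
[3, 9, 8]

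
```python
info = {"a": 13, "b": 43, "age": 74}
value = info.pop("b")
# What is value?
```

Trace:
`info = {"a": 13, "b": 43, "age": 74}` → info = {'a': 13, 'b': 43, 'age': 74}
`value = info.pop("b")` → info = {'a': 13, 'age': 74}; value = 43
So value = 43

Answer: 43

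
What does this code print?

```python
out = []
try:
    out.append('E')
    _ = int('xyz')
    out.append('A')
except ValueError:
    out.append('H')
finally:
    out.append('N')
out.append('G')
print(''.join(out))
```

Execution trace: 'E' (try body) → 'H' (except ValueError) → 'N' (finally) → 'G' (after the try/except). Output: EHNG

Answer: EHNG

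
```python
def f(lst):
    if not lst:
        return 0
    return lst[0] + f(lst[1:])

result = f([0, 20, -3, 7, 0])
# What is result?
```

0 + 20 + (-3) + 7 + 0 + 0 = 24

Answer: 24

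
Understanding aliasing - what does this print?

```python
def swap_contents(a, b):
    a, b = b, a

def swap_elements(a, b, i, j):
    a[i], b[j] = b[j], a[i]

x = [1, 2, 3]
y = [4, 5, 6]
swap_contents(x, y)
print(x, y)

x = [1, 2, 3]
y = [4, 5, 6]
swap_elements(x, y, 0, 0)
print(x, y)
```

Key concept: parameter rebinding vs mutation.
Step by step:
`x = [1, 2, 3]` → x = [1, 2, 3]
`y = [4, 5, 6]` → y = [4, 5, 6]
`swap_contents(x, y)` → no visible change to tracked variables
`print(x, y)` → prints [1, 2, 3] [4, 5, 6]
`x = [1, 2, 3]` → x = [1, 2, 3]
`y = [4, 5, 6]` → y = [4, 5, 6]
`swap_elements(x, y, 0, 0)` → x = [4, 2, 3]; y = [1, 5, 6]
`print(x, y)` → prints [4, 2, 3] [1, 5, 6]

Answer:
[1, 2, 3] [4, 5, 6]
[4, 2, 3] [1, 5, 6]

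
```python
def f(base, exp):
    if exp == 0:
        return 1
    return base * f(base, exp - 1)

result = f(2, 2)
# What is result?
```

f(2, 2) = 2 * 2 = 4

Answer: 4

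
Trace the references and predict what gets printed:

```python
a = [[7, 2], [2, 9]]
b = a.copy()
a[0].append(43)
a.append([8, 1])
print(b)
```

Key concept: shallow copy with nested lists.
Step by step:
`a = [[7, 2], [2, 9]]` → a = [[7, 2], [2, 9]]
`b = a.copy()` → b = [[7, 2], [2, 9]]
`a[0].append(43)` → a = [[7, 2, 43], [2, 9]]; b = [[7, 2, 43], [2, 9]]
`a.append([8, 1])` → a = [[7, 2, 43], [2, 9], [8, 1]]
`print(b)` → prints [[7, 2, 43], [2, 9]]

Answer: [[7, 2, 43], [2, 9]]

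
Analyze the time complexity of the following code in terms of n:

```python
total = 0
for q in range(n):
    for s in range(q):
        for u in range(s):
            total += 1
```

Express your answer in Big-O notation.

Each loop level contributes: n × n × n. Multiplying the contributions gives O(n^3).

Answer: O(n^3)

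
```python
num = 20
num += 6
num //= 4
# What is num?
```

Trace:
`num = 20` → num = 20
`num += 6` → num = 26
`num //= 4` → num = 6
So num = 6

Answer: 6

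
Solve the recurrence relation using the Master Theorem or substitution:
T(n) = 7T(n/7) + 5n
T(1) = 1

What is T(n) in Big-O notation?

By Master Theorem: a=7, b=7, f(n)=5n. Since log_7(7) = 1 and f(n) = Θ(n^1), Case 2 applies. T(n) = O(n log n).

Answer: O(n log n)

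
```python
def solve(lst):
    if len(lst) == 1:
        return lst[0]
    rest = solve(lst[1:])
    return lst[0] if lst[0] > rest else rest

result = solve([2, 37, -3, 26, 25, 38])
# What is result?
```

Recursive max over [2, 37, -3, 26, 25, 38] = 38

Answer: 38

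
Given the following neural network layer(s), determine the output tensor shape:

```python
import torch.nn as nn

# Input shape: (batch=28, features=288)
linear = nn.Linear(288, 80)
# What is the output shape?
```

Input: (28, 288) -> Output: (28, 80)

Answer: (28, 80)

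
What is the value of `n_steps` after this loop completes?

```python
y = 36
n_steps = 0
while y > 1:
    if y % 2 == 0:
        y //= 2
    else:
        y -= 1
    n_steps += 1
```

Steps to reduce 36 to 1
`n_steps` takes the values: 0 → 1 → 2 → 3 → 4 → 5 → 6

Answer: 6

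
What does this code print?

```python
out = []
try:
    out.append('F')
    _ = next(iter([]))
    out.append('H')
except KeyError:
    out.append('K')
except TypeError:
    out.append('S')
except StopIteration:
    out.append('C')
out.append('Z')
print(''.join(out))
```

Execution trace: 'F' (try body) → 'C' (except StopIteration) → 'Z' (after the try/except). Output: FCZ

Answer: FCZ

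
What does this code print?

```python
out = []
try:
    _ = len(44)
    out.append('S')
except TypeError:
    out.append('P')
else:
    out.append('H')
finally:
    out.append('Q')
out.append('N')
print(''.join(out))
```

Execution trace: 'P' (except TypeError) → 'Q' (finally) → 'N' (after the try/except). Output: PQN

Answer: PQN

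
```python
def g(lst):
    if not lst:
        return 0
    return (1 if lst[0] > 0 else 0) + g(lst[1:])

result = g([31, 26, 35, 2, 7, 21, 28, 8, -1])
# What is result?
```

Count of positive elements in [31, 26, 35, 2, 7, 21, 28, 8, -1] = 8

Answer: 8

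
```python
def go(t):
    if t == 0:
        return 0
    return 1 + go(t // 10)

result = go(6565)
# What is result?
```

Count of digits of 6565: 4

Answer: 4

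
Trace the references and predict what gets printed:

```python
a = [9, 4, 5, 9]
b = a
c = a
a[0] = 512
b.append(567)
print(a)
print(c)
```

Key concept: multiple aliases.
Step by step:
`a = [9, 4, 5, 9]` → a = [9, 4, 5, 9]
`b = a` → b = [9, 4, 5, 9] (same object as a)
`c = a` → c = [9, 4, 5, 9] (same object as a, b)
`a[0] = 512` → a = [512, 4, 5, 9] (same object as b, c); b = [512, 4, 5, 9] (same object as a, c); c = [512, 4, 5, 9] (same object as a, b)
`b.append(567)` → a = [512, 4, 5, 9, 567] (same object as b, c); b = [512, 4, 5, 9, 567] (same object as a, c); c = [512, 4, 5, 9, 567] (same object as a, b)
`print(a)` → prints [512, 4, 5, 9, 567]
`print(c)` → prints [512, 4, 5, 9, 567]

Answer:
[512, 4, 5, 9, 567]
[512, 4, 5, 9, 567]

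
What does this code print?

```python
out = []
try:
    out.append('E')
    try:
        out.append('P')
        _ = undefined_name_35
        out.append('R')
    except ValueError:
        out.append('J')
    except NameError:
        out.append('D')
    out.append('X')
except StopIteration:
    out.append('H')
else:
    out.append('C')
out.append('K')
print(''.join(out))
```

Execution trace: 'E' (try body) → 'P' (inner try body) → 'D' (inner except NameError) → 'X' (try body, no exception) → 'C' (else) → 'K' (after the try/except). Output: EPDXCK

Answer: EPDXCK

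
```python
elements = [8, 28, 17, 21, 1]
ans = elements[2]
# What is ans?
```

Trace:
`elements = [8, 28, 17, 21, 1]` → elements = [8, 28, 17, 21, 1]
`ans = elements[2]` → ans = 17
So ans = 17

Answer: 17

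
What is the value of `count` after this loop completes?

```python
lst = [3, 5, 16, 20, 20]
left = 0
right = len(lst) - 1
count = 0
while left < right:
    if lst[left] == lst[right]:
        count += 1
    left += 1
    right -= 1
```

Count matching pairs from ends
`count` takes the values: 0

Answer: 0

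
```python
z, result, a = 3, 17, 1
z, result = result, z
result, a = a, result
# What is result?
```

Trace:
`z, result, a = 3, 17, 1` → z = 3; result = 17; a = 1
`z, result = result, z` → z = 17; result = 3
`result, a = a, result` → result = 1; a = 3
So result = 1

Answer: 1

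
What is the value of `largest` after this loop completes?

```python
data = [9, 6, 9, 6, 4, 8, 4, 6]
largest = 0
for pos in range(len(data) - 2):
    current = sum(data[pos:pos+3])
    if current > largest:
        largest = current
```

Max sum of 3-element window in [9, 6, 9, 6, 4, 8, 4, 6]
`largest` takes the values: 0 → 24

Answer: 24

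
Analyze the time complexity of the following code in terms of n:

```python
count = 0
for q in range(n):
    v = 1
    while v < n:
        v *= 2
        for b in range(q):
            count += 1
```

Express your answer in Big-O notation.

Each loop level contributes: n × log n × n. Multiplying the contributions gives O(n^2 log n).

Answer: O(n^2 log n)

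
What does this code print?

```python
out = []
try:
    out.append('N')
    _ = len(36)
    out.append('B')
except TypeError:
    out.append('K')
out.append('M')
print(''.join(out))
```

Execution trace: 'N' (try body) → 'K' (except TypeError) → 'M' (after the try/except). Output: NKM

Answer: NKM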